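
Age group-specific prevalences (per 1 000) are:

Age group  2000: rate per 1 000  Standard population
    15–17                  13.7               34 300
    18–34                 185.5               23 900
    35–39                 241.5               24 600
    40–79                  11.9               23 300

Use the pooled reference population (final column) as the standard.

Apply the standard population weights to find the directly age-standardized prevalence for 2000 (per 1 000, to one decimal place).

104.8

Standard total = 106 100; weights = 0.3233, 0.2253, 0.2319, 0.2196.
Standardized rate: 0.3233×13.7 + 0.2253×185.5 + 0.2319×241.5 + 0.2196×11.9 = 104.8212 per 1 000.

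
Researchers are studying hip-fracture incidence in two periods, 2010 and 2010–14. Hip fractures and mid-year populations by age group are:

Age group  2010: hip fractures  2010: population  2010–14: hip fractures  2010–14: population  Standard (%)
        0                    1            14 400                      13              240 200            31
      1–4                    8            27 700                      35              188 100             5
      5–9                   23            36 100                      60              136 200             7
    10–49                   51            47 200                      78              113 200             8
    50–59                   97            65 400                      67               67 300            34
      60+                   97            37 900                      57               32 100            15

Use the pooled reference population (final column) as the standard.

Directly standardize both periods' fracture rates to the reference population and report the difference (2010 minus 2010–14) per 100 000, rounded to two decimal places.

Age-specific rates per 100 000 for 2010: 6.94, 28.88, 63.71, 108.05, 148.32, 255.94.
For 2010–14: 5.41, 18.61, 44.05, 68.90, 99.55, 177.57.
Standard weights: 0.31, 0.05, 0.07, 0.08, 0.34, 0.15.
2010: 0.3100×6.94 + 0.0500×28.88 + 0.0700×63.71 + 0.0800×108.05 + 0.3400×148.32 + 0.1500×255.94 = 105.5194 per 100 000.
2010–14: 0.3100×5.41 + 0.0500×18.61 + 0.0700×44.05 + 0.0800×68.90 + 0.3400×99.55 + 0.1500×177.57 = 71.6881 per 100 000.
Difference = 105.5194 − 71.6881 = 33.8312.

33.83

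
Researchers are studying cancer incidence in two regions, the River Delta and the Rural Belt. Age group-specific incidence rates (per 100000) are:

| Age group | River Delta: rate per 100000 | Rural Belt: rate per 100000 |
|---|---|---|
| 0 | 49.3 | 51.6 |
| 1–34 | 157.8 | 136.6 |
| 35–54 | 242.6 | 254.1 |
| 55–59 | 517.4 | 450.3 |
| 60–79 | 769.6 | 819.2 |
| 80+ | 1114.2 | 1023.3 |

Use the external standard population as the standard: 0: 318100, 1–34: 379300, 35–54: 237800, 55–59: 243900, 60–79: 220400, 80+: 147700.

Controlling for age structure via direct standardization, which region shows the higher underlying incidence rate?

Standard total = 1547200; weights = 0.2056, 0.2452, 0.1537, 0.1576, 0.1425, 0.0955.
The River Delta: 0.2056×49.3 + 0.2452×157.8 + 0.1537×242.6 + 0.1576×517.4 + 0.1425×769.6 + 0.0955×1114.2 = 383.6655 per 100000.
The Rural Belt: 0.2056×51.6 + 0.2452×136.6 + 0.1537×254.1 + 0.1576×450.3 + 0.1425×819.2 + 0.0955×1023.3 = 368.5190 per 100000.

River Delta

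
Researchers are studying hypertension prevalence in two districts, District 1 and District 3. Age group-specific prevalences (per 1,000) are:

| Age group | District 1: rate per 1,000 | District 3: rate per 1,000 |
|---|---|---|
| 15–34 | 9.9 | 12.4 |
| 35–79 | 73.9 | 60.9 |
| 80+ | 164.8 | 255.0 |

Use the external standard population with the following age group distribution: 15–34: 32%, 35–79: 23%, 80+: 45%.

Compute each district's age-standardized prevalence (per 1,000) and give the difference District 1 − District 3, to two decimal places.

Standard weights: 0.32, 0.23, 0.45.
District 1: 0.3200×9.9 + 0.2300×73.9 + 0.4500×164.8 = 94.3250 per 1,000.
District 3: 0.3200×12.4 + 0.2300×60.9 + 0.4500×255.0 = 132.7250 per 1,000.
Difference = 94.3250 − 132.7250 = -38.4000.

-38.40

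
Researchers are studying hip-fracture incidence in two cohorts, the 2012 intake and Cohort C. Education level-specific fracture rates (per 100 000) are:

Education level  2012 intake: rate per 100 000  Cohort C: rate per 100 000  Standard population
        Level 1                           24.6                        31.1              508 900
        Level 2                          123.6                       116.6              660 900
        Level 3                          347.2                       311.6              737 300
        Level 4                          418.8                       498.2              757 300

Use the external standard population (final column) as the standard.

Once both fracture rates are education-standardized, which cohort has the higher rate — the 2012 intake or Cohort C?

Cohort C

Standard total = 2 664 400; weights = 0.1910, 0.2480, 0.2767, 0.2842.
The 2012 intake: 0.1910×24.6 + 0.2480×123.6 + 0.2767×347.2 + 0.2842×418.8 = 250.4706 per 100 000.
Cohort C: 0.1910×31.1 + 0.2480×116.6 + 0.2767×311.6 + 0.2842×498.2 = 262.6923 per 100 000.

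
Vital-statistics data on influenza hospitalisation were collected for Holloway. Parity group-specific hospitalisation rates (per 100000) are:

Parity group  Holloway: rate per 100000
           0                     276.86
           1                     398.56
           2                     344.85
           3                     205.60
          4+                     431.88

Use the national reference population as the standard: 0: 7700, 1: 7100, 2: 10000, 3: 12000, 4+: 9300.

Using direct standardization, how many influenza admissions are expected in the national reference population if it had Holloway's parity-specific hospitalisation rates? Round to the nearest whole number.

Expected influenza admissions = Σ (standard pop × parity-specific rate ÷ 100000)
= 7700×276.86/100000 + 7100×398.56/100000 + 10000×344.85/100000 + 12000×205.60/100000 + 9300×431.88/100000
= 21.32 + 28.30 + 34.48 + 24.67 + 40.16 = 148.94.

149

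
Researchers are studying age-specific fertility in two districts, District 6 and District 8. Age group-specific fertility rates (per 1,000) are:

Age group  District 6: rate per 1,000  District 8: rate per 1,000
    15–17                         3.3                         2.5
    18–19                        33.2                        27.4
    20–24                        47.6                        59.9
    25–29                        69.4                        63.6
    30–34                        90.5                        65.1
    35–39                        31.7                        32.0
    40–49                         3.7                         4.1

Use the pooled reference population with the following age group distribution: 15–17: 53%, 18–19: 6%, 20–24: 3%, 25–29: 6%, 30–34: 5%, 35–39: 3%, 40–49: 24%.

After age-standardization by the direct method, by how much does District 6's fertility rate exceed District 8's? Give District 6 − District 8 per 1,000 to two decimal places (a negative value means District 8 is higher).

Standard weights: 0.53, 0.06, 0.03, 0.06, 0.05, 0.03, 0.24.
District 6: 0.5300×3.3 + 0.0600×33.2 + 0.0300×47.6 + 0.0600×69.4 + 0.0500×90.5 + 0.0300×31.7 + 0.2400×3.7 = 15.6970 per 1,000.
District 8: 0.5300×2.5 + 0.0600×27.4 + 0.0300×59.9 + 0.0600×63.6 + 0.0500×65.1 + 0.0300×32.0 + 0.2400×4.1 = 13.7810 per 1,000.
Difference = 15.6970 − 13.7810 = 1.9160.

1.92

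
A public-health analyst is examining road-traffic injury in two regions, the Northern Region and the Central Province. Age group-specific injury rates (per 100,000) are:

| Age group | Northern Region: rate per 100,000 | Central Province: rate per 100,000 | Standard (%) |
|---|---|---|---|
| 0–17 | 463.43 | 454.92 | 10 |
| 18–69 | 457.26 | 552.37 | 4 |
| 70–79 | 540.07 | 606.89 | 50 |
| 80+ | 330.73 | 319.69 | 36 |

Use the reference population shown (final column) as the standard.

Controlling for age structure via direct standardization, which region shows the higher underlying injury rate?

Standard weights: 0.10, 0.04, 0.50, 0.36.
The Northern Region: 0.1000×463.43 + 0.0400×457.26 + 0.5000×540.07 + 0.3600×330.73 = 453.7312 per 100,000.
The Central Province: 0.1000×454.92 + 0.0400×552.37 + 0.5000×606.89 + 0.3600×319.69 = 486.1202 per 100,000.

Central Province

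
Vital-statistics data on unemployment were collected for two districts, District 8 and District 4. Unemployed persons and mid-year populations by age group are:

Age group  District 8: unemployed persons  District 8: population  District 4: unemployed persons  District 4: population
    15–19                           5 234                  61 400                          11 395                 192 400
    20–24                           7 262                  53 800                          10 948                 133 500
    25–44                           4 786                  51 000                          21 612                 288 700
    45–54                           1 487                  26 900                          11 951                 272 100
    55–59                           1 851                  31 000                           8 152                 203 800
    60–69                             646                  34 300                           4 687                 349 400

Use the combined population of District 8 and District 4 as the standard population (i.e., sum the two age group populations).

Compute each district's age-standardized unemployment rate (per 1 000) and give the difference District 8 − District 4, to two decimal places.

Age-specific rates per 1 000 for District 8: 85.244, 134.981, 93.843, 55.279, 59.710, 18.834.
For District 4: 59.226, 82.007, 74.860, 43.921, 40.000, 13.414.
Combined standard total = 1 698 300; weights = 0.1494, 0.1103, 0.2000, 0.1761, 0.1383, 0.2259.
District 8: 0.1494×85.244 + 0.1103×134.981 + 0.2000×93.843 + 0.1761×55.279 + 0.1383×59.710 + 0.2259×18.834 = 68.6394 per 1 000.
District 4: 0.1494×59.226 + 0.1103×82.007 + 0.2000×74.860 + 0.1761×43.921 + 0.1383×40.000 + 0.2259×13.414 = 49.1626 per 1 000.
Difference = 68.6394 − 49.1626 = 19.4768.

19.48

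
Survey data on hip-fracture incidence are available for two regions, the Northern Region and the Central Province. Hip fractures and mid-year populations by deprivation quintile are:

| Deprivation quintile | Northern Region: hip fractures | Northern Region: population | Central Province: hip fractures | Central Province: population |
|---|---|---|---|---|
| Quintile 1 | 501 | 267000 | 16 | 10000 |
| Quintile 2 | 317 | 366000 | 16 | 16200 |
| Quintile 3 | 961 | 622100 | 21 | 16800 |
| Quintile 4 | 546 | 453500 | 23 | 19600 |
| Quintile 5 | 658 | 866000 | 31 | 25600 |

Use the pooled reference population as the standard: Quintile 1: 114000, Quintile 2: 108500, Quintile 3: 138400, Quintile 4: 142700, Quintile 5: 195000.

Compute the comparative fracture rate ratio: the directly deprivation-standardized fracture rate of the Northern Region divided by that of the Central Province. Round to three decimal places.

Deprivation-specific rates per 100000 for the Northern Region: 187.64, 86.61, 154.48, 120.40, 75.98.
For the Central Province: 160.00, 98.77, 125.00, 117.35, 121.09.
Standard total = 698600; weights = 0.1632, 0.1553, 0.1981, 0.2043, 0.2791.
The Northern Region: 0.1632×187.64 + 0.1553×86.61 + 0.1981×154.48 + 0.2043×120.40 + 0.2791×75.98 = 120.4767 per 100000.
The Central Province: 0.1632×160.00 + 0.1553×98.77 + 0.1981×125.00 + 0.2043×117.35 + 0.2791×121.09 = 123.9833 per 100000.
Ratio = 120.4767 ÷ 123.9833 = 0.97172.

0.972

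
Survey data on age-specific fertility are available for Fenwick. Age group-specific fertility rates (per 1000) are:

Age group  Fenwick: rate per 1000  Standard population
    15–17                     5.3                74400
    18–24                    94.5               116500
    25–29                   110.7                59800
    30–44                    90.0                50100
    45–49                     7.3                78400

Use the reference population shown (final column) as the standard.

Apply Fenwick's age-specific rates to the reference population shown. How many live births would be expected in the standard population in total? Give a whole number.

Expected live births = Σ (standard pop × age-specific rate ÷ 1000)
= 74400×5.3/1000 + 116500×94.5/1000 + 59800×110.7/1000 + 50100×90.0/1000 + 78400×7.3/1000
= 394.32 + 11009.25 + 6619.86 + 4509.00 + 572.32 = 23104.75.

23105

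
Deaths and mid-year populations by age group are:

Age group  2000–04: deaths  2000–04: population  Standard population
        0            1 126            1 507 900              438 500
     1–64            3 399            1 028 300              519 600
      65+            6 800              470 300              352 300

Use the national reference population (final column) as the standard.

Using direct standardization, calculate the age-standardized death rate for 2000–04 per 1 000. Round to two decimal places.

Age-specific rates per 1 000 for 2000–04: 0.747, 3.305, 14.459.
Standard total = 1 310 400; weights = 0.3346, 0.3965, 0.2688.
Standardized rate: 0.3346×0.747 + 0.3965×3.305 + 0.2688×14.459 = 5.4478 per 1 000.

5.45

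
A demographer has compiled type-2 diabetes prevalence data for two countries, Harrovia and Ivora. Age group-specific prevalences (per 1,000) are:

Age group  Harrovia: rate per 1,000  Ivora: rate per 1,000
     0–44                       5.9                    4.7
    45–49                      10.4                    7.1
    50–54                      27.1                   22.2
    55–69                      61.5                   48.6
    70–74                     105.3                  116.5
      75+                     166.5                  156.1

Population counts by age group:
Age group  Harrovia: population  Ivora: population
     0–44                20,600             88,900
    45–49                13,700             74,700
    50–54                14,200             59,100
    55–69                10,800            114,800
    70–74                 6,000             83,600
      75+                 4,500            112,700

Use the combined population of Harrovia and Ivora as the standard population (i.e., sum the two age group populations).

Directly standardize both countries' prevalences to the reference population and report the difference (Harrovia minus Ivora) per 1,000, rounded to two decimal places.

Combined standard total = 603,600; weights = 0.1814, 0.1465, 0.1214, 0.2081, 0.1484, 0.1942.
Harrovia: 0.1814×5.9 + 0.1465×10.4 + 0.1214×27.1 + 0.2081×61.5 + 0.1484×105.3 + 0.1942×166.5 = 66.6417 per 1,000.
Ivora: 0.1814×4.7 + 0.1465×7.1 + 0.1214×22.2 + 0.2081×48.6 + 0.1484×116.5 + 0.1942×156.1 = 62.3046 per 1,000.
Difference = 66.6417 − 62.3046 = 4.3371.

4.34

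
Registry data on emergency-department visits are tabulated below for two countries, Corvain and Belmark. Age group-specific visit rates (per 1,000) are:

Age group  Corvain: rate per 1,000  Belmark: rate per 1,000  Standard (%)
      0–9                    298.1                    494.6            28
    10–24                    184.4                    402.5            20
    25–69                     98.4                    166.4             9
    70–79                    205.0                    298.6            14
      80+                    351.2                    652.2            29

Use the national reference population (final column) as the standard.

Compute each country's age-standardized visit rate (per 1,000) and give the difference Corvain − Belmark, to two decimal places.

-205.15

Standard weights: 0.28, 0.20, 0.09, 0.14, 0.29.
Corvain: 0.2800×298.1 + 0.2000×184.4 + 0.0900×98.4 + 0.1400×205.0 + 0.2900×351.2 = 259.7520 per 1,000.
Belmark: 0.2800×494.6 + 0.2000×402.5 + 0.0900×166.4 + 0.1400×298.6 + 0.2900×652.2 = 464.9060 per 1,000.
Difference = 259.7520 − 464.9060 = -205.1540.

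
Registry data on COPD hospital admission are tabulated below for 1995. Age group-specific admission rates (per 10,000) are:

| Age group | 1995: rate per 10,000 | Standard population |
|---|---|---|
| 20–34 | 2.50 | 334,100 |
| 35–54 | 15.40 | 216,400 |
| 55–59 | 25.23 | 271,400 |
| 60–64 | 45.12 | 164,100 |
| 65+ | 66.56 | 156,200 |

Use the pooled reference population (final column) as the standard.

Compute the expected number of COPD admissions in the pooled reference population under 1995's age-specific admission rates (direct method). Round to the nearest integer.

2882

Expected COPD admissions = Σ (standard pop × age-specific rate ÷ 10,000)
= 334,100×2.50/10,000 + 216,400×15.40/10,000 + 271,400×25.23/10,000 + 164,100×45.12/10,000 + 156,200×66.56/10,000
= 83.53 + 333.26 + 684.74 + 740.42 + 1039.67 = 2881.61.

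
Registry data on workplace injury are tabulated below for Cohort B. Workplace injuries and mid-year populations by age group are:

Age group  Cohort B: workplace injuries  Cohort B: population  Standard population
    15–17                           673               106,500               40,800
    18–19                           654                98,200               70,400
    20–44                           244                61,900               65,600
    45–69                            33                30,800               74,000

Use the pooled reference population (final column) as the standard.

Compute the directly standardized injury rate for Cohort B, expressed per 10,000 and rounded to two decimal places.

Age-specific rates per 10,000 for Cohort B: 63.19, 66.60, 39.42, 10.71.
Standard total = 250,800; weights = 0.1627, 0.2807, 0.2616, 0.2951.
Standardized rate: 0.1627×63.19 + 0.2807×66.60 + 0.2616×39.42 + 0.2951×10.71 = 42.4462 per 10,000.

42.45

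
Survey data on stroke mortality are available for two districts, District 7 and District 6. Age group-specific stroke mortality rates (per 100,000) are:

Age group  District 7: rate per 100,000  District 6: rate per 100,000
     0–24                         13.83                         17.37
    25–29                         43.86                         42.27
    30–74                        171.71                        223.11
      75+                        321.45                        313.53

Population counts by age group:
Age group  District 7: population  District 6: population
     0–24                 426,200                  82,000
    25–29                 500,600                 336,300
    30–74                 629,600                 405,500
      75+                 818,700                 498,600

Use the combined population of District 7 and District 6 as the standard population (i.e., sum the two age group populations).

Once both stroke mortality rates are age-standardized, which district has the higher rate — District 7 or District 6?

District 6

Combined standard total = 3,697,500; weights = 0.1374, 0.2263, 0.2799, 0.3563.
District 7: 0.1374×13.83 + 0.2263×43.86 + 0.2799×171.71 + 0.3563×321.45 = 174.4200 per 100,000.
District 6: 0.1374×17.37 + 0.2263×42.27 + 0.2799×223.11 + 0.3563×313.53 = 186.1142 per 100,000.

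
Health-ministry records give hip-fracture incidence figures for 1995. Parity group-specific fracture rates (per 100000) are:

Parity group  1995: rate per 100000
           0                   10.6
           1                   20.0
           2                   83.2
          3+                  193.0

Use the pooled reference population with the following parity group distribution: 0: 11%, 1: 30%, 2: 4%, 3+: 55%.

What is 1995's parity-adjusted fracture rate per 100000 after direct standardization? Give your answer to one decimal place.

116.6

Standard weights: 0.11, 0.30, 0.04, 0.55.
Standardized rate: 0.1100×10.6 + 0.3000×20.0 + 0.0400×83.2 + 0.5500×193.0 = 116.6440 per 100000.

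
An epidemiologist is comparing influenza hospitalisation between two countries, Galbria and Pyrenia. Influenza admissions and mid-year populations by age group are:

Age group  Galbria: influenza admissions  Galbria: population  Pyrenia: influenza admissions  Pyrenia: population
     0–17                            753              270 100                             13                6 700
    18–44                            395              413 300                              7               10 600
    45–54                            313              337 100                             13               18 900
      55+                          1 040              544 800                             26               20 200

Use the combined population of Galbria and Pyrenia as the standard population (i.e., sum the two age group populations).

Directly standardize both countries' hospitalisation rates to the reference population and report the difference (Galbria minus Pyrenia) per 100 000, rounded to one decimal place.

Age-specific rates per 100 000 for Galbria: 278.79, 95.57, 92.85, 190.90.
For Pyrenia: 194.03, 66.04, 68.78, 128.71.
Combined standard total = 1 621 700; weights = 0.1707, 0.2614, 0.2195, 0.3484.
Galbria: 0.1707×278.79 + 0.2614×95.57 + 0.2195×92.85 + 0.3484×190.90 = 159.4573 per 100 000.
Pyrenia: 0.1707×194.03 + 0.2614×66.04 + 0.2195×68.78 + 0.3484×128.71 = 110.3228 per 100 000.
Difference = 159.4573 − 110.3228 = 49.1345.

49.1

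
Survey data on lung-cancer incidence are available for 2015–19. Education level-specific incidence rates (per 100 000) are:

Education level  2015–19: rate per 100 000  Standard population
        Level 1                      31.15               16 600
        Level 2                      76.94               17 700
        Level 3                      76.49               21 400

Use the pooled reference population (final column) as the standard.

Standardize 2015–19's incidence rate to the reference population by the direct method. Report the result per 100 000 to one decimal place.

63.1

Standard total = 55 700; weights = 0.2980, 0.3178, 0.3842.
Standardized rate: 0.2980×31.15 + 0.3178×76.94 + 0.3842×76.49 = 63.1205 per 100 000.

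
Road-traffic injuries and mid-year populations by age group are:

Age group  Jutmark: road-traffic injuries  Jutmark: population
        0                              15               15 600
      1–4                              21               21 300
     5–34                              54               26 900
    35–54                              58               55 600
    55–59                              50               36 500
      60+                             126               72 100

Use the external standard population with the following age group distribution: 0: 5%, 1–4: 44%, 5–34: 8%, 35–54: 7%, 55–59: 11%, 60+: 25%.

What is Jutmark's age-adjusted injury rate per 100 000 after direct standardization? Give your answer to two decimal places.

130.31

Age-specific rates per 100 000 for Jutmark: 96.15, 98.59, 200.74, 104.32, 136.99, 174.76.
Standard weights: 0.05, 0.44, 0.08, 0.07, 0.11, 0.25.
Standardized rate: 0.0500×96.15 + 0.4400×98.59 + 0.0800×200.74 + 0.0700×104.32 + 0.1100×136.99 + 0.2500×174.76 = 130.3074 per 100 000.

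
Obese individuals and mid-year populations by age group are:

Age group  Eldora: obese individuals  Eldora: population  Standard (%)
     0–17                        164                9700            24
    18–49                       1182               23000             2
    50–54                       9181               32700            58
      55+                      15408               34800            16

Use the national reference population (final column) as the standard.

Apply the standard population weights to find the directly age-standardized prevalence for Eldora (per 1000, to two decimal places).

Age-specific rates per 1000 for Eldora: 16.907, 51.391, 280.765, 442.759.
Standard weights: 0.24, 0.02, 0.58, 0.16.
Standardized rate: 0.2400×16.907 + 0.0200×51.391 + 0.5800×280.765 + 0.1600×442.759 = 238.7704 per 1000.

238.77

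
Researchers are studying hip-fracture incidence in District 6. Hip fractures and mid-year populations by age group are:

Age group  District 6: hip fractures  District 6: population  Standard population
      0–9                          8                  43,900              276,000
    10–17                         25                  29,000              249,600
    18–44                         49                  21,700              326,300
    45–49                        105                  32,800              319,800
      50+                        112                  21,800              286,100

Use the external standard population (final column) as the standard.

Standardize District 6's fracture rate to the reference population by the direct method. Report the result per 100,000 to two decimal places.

Age-specific rates per 100,000 for District 6: 18.22, 86.21, 225.81, 320.12, 513.76.
Standard total = 1,457,800; weights = 0.1893, 0.1712, 0.2238, 0.2194, 0.1963.
Standardized rate: 0.1893×18.22 + 0.1712×86.21 + 0.2238×225.81 + 0.2194×320.12 + 0.1963×513.76 = 239.8063 per 100,000.

239.81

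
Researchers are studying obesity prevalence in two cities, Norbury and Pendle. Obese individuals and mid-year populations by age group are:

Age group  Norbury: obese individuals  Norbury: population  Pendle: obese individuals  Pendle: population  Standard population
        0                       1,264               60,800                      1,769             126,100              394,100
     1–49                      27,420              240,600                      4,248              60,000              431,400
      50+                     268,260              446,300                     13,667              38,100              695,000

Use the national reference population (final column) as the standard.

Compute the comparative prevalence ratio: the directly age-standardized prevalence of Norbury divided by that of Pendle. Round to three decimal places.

1.665

Age-specific rates per 1,000 for Norbury: 20.789, 113.965, 601.076.
For Pendle: 14.029, 70.800, 358.714.
Standard total = 1,520,500; weights = 0.2592, 0.2837, 0.4571.
Norbury: 0.2592×20.789 + 0.2837×113.965 + 0.4571×601.076 = 312.4664 per 1,000.
Pendle: 0.2592×14.029 + 0.2837×70.800 + 0.4571×358.714 = 187.6869 per 1,000.
Ratio = 312.4664 ÷ 187.6869 = 1.66483.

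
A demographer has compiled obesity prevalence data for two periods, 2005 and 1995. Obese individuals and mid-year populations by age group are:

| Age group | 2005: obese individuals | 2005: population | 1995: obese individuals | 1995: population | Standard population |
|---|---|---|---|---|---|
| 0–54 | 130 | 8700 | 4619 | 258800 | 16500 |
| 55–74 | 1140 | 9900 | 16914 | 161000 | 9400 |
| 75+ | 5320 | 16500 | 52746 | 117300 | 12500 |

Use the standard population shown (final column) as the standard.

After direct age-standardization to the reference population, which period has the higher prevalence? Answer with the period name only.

Age-specific rates per 1000 for 2005: 14.943, 115.152, 322.424.
For 1995: 17.848, 105.056, 449.668.
Standard total = 38400; weights = 0.4297, 0.2448, 0.3255.
2005: 0.4297×14.943 + 0.2448×115.152 + 0.3255×322.424 = 139.5646 per 1000.
1995: 0.4297×17.848 + 0.2448×105.056 + 0.3255×449.668 = 179.7619 per 1000.
The crude rates (187.75 vs 138.30) would put 2005 higher, but that reflects its age composition; once standardized to a common age structure, 1995 has the higher underlying rate.

1995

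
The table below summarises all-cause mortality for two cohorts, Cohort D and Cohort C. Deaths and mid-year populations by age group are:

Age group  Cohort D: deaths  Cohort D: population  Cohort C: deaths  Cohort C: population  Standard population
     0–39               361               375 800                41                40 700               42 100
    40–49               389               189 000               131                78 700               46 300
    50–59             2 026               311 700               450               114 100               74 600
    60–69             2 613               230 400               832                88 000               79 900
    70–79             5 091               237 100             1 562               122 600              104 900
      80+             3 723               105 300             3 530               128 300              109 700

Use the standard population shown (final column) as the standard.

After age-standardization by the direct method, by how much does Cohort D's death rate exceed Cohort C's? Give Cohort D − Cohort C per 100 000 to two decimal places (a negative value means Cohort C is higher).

Age-specific rates per 100 000 for Cohort D: 96.06, 205.82, 649.98, 1134.11, 2147.20, 3535.61.
For Cohort C: 100.74, 166.45, 394.39, 945.45, 1274.06, 2751.36.
Standard total = 457 500; weights = 0.0920, 0.1012, 0.1631, 0.1746, 0.2293, 0.2398.
Cohort D: 0.0920×96.06 + 0.1012×205.82 + 0.1631×649.98 + 0.1746×1134.11 + 0.2293×2147.20 + 0.2398×3535.61 = 1673.8267 per 100 000.
Cohort C: 0.0920×100.74 + 0.1012×166.45 + 0.1631×394.39 + 0.1746×945.45 + 0.2293×1274.06 + 0.2398×2751.36 = 1207.3989 per 100 000.
Difference = 1673.8267 − 1207.3989 = 466.4278.

466.43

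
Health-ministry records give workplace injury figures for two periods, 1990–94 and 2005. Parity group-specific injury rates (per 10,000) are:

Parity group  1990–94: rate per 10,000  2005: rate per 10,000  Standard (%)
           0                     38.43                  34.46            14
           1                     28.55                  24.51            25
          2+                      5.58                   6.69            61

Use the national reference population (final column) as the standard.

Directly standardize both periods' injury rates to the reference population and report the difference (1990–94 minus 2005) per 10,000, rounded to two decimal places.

Standard weights: 0.14, 0.25, 0.61.
1990–94: 0.1400×38.43 + 0.2500×28.55 + 0.6100×5.58 = 15.9215 per 10,000.
2005: 0.1400×34.46 + 0.2500×24.51 + 0.6100×6.69 = 15.0328 per 10,000.
Difference = 15.9215 − 15.0328 = 0.8887.

0.89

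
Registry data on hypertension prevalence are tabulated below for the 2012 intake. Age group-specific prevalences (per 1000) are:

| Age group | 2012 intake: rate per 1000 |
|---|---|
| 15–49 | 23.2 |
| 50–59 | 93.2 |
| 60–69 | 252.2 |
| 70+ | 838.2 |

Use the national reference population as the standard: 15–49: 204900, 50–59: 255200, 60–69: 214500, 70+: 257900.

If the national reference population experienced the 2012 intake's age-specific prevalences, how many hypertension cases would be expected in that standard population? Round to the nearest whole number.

298807

Expected hypertension cases = Σ (standard pop × age-specific rate ÷ 1000)
= 204900×23.2/1000 + 255200×93.2/1000 + 214500×252.2/1000 + 257900×838.2/1000
= 4753.68 + 23784.64 + 54096.90 + 216171.78 = 298807.00.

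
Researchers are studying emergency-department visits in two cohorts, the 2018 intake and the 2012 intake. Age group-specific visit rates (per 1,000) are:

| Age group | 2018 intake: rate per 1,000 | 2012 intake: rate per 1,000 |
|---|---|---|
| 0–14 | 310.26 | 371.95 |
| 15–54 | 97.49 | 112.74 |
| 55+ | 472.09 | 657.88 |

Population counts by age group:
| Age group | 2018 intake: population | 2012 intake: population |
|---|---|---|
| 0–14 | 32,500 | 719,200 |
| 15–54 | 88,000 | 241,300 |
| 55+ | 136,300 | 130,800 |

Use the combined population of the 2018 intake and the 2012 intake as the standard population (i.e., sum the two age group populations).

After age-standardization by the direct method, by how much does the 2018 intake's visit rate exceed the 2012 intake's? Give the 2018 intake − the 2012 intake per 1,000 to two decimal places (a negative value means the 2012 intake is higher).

Combined standard total = 1,348,100; weights = 0.5576, 0.2443, 0.1981.
The 2018 intake: 0.5576×310.26 + 0.2443×97.49 + 0.1981×472.09 = 290.3502 per 1,000.
The 2012 intake: 0.5576×371.95 + 0.2443×112.74 + 0.1981×657.88 = 365.2844 per 1,000.
Difference = 290.3502 − 365.2844 = -74.9341.

-74.93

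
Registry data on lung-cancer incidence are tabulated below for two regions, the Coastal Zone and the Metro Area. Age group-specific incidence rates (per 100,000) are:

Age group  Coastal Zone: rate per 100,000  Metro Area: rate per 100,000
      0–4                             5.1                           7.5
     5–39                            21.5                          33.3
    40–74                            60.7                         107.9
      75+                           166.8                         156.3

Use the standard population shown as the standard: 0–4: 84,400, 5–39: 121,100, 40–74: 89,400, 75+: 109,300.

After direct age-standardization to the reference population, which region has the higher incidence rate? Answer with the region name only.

Metro Area

Standard total = 404,200; weights = 0.2088, 0.2996, 0.2212, 0.2704.
The Coastal Zone: 0.2088×5.1 + 0.2996×21.5 + 0.2212×60.7 + 0.2704×166.8 = 66.0364 per 100,000.
The Metro Area: 0.2088×7.5 + 0.2996×33.3 + 0.2212×107.9 + 0.2704×156.3 = 77.6731 per 100,000.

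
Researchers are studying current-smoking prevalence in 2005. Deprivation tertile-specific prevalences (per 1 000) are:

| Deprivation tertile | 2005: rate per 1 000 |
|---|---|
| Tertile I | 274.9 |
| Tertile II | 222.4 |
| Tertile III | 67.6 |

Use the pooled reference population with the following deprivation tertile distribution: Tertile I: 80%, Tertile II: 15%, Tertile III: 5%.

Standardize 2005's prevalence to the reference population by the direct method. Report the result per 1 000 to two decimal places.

Standard weights: 0.80, 0.15, 0.05.
Standardized rate: 0.8000×274.9 + 0.1500×222.4 + 0.0500×67.6 = 256.6600 per 1 000.

256.66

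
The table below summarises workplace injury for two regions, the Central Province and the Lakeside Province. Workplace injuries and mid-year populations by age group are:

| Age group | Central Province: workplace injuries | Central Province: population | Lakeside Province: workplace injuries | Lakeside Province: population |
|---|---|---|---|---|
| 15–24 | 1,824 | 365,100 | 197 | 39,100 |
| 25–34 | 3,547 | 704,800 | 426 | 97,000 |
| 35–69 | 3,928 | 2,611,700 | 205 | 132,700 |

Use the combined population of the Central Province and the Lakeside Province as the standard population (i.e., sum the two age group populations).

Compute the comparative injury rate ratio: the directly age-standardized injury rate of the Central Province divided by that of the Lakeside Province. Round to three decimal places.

Age-specific rates per 10,000 for the Central Province: 49.96, 50.33, 15.04.
For the Lakeside Province: 50.38, 43.92, 15.45.
Combined standard total = 3,950,400; weights = 0.1023, 0.2030, 0.6947.
The Central Province: 0.1023×49.96 + 0.2030×50.33 + 0.6947×15.04 = 25.7748 per 10,000.
The Lakeside Province: 0.1023×50.38 + 0.2030×43.92 + 0.6947×15.45 = 24.8012 per 10,000.
Ratio = 25.7748 ÷ 24.8012 = 1.03926.

1.039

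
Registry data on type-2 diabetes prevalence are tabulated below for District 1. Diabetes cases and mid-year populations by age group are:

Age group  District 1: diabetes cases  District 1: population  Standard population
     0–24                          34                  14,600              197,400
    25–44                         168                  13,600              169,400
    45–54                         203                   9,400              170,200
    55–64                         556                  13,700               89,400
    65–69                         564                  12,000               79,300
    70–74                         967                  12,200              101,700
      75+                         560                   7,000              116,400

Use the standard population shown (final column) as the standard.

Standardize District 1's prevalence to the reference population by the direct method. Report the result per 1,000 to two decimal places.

Age-specific rates per 1,000 for District 1: 2.329, 12.353, 21.596, 40.584, 47.000, 79.262, 80.000.
Standard total = 923,800; weights = 0.2137, 0.1834, 0.1842, 0.0968, 0.0858, 0.1101, 0.1260.
Standardized rate: 0.2137×2.329 + 0.1834×12.353 + 0.1842×21.596 + 0.0968×40.584 + 0.0858×47.000 + 0.1101×79.262 + 0.1260×80.000 = 33.5096 per 1,000.

33.51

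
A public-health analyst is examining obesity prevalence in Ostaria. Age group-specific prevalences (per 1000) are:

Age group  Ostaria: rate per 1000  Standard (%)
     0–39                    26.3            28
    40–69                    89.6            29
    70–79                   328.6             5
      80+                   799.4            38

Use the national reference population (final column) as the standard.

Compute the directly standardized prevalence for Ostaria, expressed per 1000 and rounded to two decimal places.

353.55

Standard weights: 0.28, 0.29, 0.05, 0.38.
Standardized rate: 0.2800×26.3 + 0.2900×89.6 + 0.0500×328.6 + 0.3800×799.4 = 353.5500 per 1000.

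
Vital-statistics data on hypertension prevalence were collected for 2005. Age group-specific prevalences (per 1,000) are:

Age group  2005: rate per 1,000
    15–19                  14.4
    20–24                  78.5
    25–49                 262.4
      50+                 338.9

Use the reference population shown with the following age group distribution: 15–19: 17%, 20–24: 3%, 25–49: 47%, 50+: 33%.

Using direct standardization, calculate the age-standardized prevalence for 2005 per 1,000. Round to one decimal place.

240.0

Standard weights: 0.17, 0.03, 0.47, 0.33.
Standardized rate: 0.1700×14.4 + 0.0300×78.5 + 0.4700×262.4 + 0.3300×338.9 = 239.9680 per 1,000.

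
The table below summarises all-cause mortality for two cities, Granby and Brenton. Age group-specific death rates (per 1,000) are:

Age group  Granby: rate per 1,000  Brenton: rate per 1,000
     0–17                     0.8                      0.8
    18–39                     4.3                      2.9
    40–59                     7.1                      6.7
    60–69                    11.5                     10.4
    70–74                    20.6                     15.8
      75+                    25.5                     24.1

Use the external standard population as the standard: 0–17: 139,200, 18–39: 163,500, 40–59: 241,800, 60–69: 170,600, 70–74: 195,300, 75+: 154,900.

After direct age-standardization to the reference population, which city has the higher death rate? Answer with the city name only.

Standard total = 1,065,300; weights = 0.1307, 0.1535, 0.2270, 0.1601, 0.1833, 0.1454.
Granby: 0.1307×0.8 + 0.1535×4.3 + 0.2270×7.1 + 0.1601×11.5 + 0.1833×20.6 + 0.1454×25.5 = 11.7021 per 1,000.
Brenton: 0.1307×0.8 + 0.1535×2.9 + 0.2270×6.7 + 0.1601×10.4 + 0.1833×15.8 + 0.1454×24.1 = 10.1367 per 1,000.

Granby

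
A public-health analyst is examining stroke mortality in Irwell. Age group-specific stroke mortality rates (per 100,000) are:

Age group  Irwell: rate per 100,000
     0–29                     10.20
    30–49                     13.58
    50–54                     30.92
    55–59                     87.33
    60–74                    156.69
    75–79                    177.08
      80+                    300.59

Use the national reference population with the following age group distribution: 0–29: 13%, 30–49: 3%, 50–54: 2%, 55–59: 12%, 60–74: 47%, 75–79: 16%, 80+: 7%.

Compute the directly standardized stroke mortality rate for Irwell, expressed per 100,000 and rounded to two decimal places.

135.85

Standard weights: 0.13, 0.03, 0.02, 0.12, 0.47, 0.16, 0.07.
Standardized rate: 0.1300×10.20 + 0.0300×13.58 + 0.0200×30.92 + 0.1200×87.33 + 0.4700×156.69 + 0.1600×177.08 + 0.0700×300.59 = 135.8498 per 100,000.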